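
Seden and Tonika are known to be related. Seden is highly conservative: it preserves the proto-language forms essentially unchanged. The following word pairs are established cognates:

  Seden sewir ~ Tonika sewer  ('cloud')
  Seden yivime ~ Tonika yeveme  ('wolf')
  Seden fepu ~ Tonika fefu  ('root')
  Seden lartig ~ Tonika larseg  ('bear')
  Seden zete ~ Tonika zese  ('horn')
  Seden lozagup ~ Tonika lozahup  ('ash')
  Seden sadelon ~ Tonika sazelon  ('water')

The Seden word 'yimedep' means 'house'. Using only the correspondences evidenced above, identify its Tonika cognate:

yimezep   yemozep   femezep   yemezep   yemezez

yemezep

yivime ~ yeveme — Seden i corresponds to Tonika e after a consonant, before a nasal.
sadelon ~ sazelon — Seden d corresponds to Tonika z between vowels (before a front vowel).
Applying these to Seden 'yimedep':
  yimedep → yemedep   (i→e after a consonant, before a nasal)
  yemedep → yemezep   (d→z between vowels (before a front vowel))
So the Tonika cognate is 'yemezep'.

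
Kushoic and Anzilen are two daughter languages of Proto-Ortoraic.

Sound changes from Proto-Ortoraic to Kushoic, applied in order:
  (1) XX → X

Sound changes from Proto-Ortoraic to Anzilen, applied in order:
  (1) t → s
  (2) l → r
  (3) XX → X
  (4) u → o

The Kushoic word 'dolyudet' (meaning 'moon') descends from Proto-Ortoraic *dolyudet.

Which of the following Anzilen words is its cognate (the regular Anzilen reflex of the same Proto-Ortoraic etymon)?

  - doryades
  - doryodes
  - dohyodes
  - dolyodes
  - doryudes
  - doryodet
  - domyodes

doryodes

Anzilen: *dolyudet > dolyudes > doryudes > doryodes  (by unconditioned shift, unconditioned shift, vowel merger)
Among the options, 'doryodes' alone shows every Anzilen change applied in order.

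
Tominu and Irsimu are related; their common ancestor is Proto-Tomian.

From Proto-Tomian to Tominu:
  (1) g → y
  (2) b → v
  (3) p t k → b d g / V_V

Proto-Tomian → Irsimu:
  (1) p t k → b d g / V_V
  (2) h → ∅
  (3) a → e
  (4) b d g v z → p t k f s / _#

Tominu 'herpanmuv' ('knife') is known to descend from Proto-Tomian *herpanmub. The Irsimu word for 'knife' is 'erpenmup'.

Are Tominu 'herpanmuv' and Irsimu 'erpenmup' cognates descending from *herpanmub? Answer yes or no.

Derive the expected Irsimu reflex of *herpanmub:
Irsimu: *herpanmub
  herpanmub (rule 1 does not apply)
  herpanmub → erpanmub   [h-loss]
  erpanmub → erpenmub   [vowel merger]
  erpenmub → erpenmup   [final devoicing]
  giving Irsimu erpenmup.
Irsimu 'erpenmup' matches the regular reflex exactly, so the pair is cognate.

yes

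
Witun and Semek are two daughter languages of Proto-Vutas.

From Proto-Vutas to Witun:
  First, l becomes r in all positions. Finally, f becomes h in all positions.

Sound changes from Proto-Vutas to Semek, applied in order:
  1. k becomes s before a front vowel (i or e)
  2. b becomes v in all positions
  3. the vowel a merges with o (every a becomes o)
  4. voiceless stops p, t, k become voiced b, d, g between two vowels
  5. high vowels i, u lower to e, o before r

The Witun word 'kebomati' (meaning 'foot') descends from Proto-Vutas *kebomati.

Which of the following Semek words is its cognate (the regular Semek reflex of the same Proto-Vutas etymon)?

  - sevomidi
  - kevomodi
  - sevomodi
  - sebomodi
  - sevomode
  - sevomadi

Semek: start from *kebomati.
  rule 1 (palatalisation): kebomati → sebomati
  rule 2 (unconditioned shift): sebomati → sevomati
  rule 3 (vowel merger): sevomati → sevomoti
  rule 4 (intervocalic voicing): sevomoti → sevomodi
  rule 5: no change — sevomodi
  ⇒ Semek sevomodi
Only 'sevomodi' matches the regular Semek development of *kebomati.

sevomodi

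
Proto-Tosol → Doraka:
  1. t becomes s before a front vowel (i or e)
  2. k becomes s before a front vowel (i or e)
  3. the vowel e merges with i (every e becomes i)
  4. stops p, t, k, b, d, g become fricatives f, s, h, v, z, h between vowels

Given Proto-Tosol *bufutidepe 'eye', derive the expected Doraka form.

bufusizifi

Doraka: *bufutidepe
  bufutidepe → bufusidepe   [palatalisation]
  bufusidepe (rule 2 does not apply)
  bufusidepe → bufusidipi   [vowel merger]
  bufusidipi → bufusizifi   [intervocalic lenition]
  giving Doraka bufusizifi.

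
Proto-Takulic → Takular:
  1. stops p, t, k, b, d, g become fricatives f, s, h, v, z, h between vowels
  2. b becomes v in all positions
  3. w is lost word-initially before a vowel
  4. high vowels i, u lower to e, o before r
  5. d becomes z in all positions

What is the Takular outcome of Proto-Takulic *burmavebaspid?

Takular: *burmavebaspid
  burmavebaspid → burmavevaspid   [intervocalic lenition]
  burmavevaspid → vurmavevaspid   [unconditioned shift]
  vurmavevaspid (rule 3 does not apply)
  vurmavevaspid → vormavevaspid   [pre-rhotic lowering]
  vormavevaspid → vormavevaspiz   [unconditioned shift]
  giving Takular vormavevaspiz.

vormavevaspiz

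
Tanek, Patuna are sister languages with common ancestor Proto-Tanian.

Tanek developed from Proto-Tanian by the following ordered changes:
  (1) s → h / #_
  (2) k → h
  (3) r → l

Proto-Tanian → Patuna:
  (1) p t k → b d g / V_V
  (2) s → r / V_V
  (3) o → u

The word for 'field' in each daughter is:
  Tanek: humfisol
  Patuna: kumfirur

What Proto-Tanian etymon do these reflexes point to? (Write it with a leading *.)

Position 6: Tanek has s, Patuna has r. Tanek preserves s here (none of its changes turn any other segment into s), so the proto-segment is *s.
Position 8: Tanek has l, Patuna has r. Taking the neighbouring segments as reconstructed: Tanek l could go back to *l or *r; Patuna r can only go back to *r — the one source consistent with every daughter is *r.
Verify the candidate proto-form against each daughter:
Tanek: start from *kumfisor.
  rule 1: no change — kumfisor
  rule 2 (unconditioned shift): kumfisor → humfisor
  rule 3 (unconditioned shift): humfisor → humfisol
  ⇒ Tanek humfisol
Patuna: start from *kumfisor.
  rule 1: no change — kumfisor
  rule 2 (rhotacism): kumfisor → kumfiror
  rule 3 (vowel merger): kumfiror → kumfirur
  ⇒ Patuna kumfirur
*kumfisor is the unique common source.

*kumfisor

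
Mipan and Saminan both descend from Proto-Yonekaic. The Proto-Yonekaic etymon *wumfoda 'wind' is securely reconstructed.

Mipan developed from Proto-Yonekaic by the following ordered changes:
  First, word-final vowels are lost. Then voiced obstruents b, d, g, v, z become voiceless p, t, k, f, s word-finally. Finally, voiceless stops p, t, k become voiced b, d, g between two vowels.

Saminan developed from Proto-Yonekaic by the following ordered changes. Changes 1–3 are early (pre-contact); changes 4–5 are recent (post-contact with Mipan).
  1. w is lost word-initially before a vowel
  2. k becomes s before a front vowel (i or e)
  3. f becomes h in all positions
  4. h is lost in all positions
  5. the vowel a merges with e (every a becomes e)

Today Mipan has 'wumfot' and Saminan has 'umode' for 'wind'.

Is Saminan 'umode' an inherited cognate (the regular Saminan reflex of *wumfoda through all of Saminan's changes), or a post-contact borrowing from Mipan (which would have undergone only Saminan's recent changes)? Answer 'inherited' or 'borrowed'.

inherited

If inherited, *wumfoda would pass through all of Saminan's changes:
Saminan: *wumfoda
  wumfoda → umfoda   [glide loss]
  umfoda (rule 2 does not apply)
  umfoda → umhoda   [unconditioned shift]
  umhoda → umoda   [h-loss]
  umoda → umode   [vowel merger]
  giving Saminan umode.
If borrowed from Mipan 'wumfot' after the early changes, it would undergo only the recent ones:
  rule 4 (h-loss): no change (wumfot)
  rule 5 (vowel merger): no change (wumfot)
  ⇒ as a loan: wumfot
Saminan 'umode' matches the inherited outcome exactly, so it is an inherited cognate, not a loan.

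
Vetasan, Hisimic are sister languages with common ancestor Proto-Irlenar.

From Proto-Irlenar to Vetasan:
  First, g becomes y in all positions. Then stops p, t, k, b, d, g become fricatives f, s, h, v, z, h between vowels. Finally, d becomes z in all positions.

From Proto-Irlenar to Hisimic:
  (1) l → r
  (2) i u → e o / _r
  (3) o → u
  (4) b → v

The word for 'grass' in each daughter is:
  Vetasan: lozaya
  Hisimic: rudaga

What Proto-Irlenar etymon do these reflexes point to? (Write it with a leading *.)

*lodaga

Position 5: Vetasan has y, Hisimic has g. Hisimic preserves g here (none of its changes turn any other segment into g), so the proto-segment is *g.
Position 1: Vetasan has l, Hisimic has r. Vetasan preserves l here (none of its changes turn any other segment into l), so the proto-segment is *l.
This points to *lodaga. Verify forward in each daughter:
Vetasan: start from *lodaga.
  rule 1 (unconditioned shift): lodaga → lodaya
  rule 2 (intervocalic lenition): lodaya → lozaya
  rule 3: no change — lozaya
  ⇒ Vetasan lozaya
Hisimic: *lodaga > rodaga > rudaga  (by unconditioned shift, vowel merger)
*lodaga is the unique common source.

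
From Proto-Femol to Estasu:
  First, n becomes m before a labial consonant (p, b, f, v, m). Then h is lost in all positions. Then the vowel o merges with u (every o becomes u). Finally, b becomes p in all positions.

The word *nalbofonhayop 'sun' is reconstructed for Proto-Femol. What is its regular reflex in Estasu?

Estasu: start from *nalbofonhayop.
  rule 1: no change — nalbofonhayop
  rule 2 (h-loss): nalbofonhayop → nalbofonayop
  rule 3 (vowel merger): nalbofonayop → nalbufunayup
  rule 4 (unconditioned shift): nalbufunayup → nalpufunayup
  ⇒ Estasu nalpufunayup

nalpufunayup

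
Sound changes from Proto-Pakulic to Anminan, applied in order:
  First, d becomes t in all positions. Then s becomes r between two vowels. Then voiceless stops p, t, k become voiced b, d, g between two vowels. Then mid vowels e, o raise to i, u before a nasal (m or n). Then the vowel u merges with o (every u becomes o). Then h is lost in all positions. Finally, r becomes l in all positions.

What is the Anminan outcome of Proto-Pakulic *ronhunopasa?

lononobala

Anminan: *ronhunopasa
  ronhunopasa (rule 1 does not apply)
  ronhunopasa → ronhunopara   [rhotacism]
  ronhunopara → ronhunobara   [intervocalic voicing]
  ronhunobara → runhunobara   [pre-nasal raising]
  runhunobara → ronhonobara   [vowel merger]
  ronhonobara → rononobara   [h-loss]
  rononobara → lononobala   [unconditioned shift]
  giving Anminan lononobala.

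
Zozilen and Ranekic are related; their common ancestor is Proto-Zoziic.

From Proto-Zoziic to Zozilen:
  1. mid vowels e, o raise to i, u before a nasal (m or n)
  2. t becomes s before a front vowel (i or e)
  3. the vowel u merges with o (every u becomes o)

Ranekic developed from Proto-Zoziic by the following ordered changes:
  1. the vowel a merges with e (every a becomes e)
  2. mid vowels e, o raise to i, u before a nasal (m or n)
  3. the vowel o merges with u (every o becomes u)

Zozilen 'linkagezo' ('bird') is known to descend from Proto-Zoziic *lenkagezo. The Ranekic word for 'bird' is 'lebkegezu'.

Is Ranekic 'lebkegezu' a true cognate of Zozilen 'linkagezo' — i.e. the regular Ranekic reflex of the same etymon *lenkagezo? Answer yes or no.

no

Derive the expected Ranekic reflex of *lenkagezo:
Ranekic: *lenkagezo
  lenkagezo → lenkegezo   [vowel merger]
  lenkegezo → linkegezo   [pre-nasal raising]
  linkegezo → linkegezu   [vowel merger]
  giving Ranekic linkegezu.
The regular Ranekic reflex would be 'linkegezu', but the attested form is 'lebkegezu'. The correspondence is irregular, so they are not cognates (the Ranekic form has a different source).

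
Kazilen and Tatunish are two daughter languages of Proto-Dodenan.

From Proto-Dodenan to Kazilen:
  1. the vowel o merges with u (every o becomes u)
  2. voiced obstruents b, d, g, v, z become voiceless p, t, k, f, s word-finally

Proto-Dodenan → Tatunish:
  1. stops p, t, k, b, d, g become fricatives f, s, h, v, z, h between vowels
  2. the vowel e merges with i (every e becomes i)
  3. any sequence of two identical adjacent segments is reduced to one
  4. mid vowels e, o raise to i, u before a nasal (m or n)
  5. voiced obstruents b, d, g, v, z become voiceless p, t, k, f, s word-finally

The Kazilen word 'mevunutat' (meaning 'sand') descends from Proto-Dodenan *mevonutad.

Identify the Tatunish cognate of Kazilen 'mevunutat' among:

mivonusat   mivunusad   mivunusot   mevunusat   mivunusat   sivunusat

Tatunish: *mevonutad > mevonusad > mivonusad > mivunusad > mivunusat  (by intervocalic lenition, vowel merger, pre-nasal raising, final devoicing)
Among the options, 'mivunusat' alone shows every Tatunish change applied in order.

mivunusat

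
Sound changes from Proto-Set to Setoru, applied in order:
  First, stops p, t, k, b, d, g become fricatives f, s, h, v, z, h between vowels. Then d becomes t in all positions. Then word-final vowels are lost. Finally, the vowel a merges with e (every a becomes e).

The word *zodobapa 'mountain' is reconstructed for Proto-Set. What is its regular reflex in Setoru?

Setoru: start from *zodobapa.
  rule 1 (intervocalic lenition): zodobapa → zozovafa
  rule 2: no change — zozovafa
  rule 3 (apocope): zozovafa → zozovaf
  rule 4 (vowel merger): zozovaf → zozovef
  ⇒ Setoru zozovef

zozovef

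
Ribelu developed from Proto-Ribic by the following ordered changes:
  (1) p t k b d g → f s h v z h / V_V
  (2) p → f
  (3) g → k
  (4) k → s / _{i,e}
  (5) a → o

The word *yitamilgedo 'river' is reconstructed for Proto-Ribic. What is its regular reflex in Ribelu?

Ribelu: *yitamilgedo
  yitamilgedo → yisamilgezo   [intervocalic lenition]
  yisamilgezo (rule 2 does not apply)
  yisamilgezo → yisamilkezo   [unconditioned shift]
  yisamilkezo → yisamilsezo   [palatalisation]
  yisamilsezo → yisomilsezo   [vowel merger]
  giving Ribelu yisomilsezo.

yisomilsezo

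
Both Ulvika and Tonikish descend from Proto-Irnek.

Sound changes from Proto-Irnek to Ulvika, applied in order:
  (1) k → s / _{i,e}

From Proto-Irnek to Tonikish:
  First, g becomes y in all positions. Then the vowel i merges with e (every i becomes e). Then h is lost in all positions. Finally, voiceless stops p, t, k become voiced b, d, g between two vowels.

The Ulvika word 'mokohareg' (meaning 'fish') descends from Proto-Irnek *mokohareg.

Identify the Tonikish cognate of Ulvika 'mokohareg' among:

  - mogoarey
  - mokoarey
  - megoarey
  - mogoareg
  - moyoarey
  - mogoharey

mogoarey

Tonikish: start from *mokohareg.
  rule 1 (unconditioned shift): mokohareg → mokoharey
  rule 2: no change — mokoharey
  rule 3 (h-loss): mokoharey → mokoarey
  rule 4 (intervocalic voicing): mokoarey → mogoarey
  ⇒ Tonikish mogoarey
The other candidates each miss or misapply at least one Tonikish change.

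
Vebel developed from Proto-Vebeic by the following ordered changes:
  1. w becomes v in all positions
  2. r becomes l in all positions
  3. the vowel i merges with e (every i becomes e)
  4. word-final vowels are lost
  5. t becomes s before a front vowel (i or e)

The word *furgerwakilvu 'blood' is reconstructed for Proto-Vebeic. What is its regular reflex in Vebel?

Vebel: start from *furgerwakilvu.
  rule 1 (unconditioned shift): furgerwakilvu → furgervakilvu
  rule 2 (unconditioned shift): furgervakilvu → fulgelvakilvu
  rule 3 (vowel merger): fulgelvakilvu → fulgelvakelvu
  rule 4 (apocope): fulgelvakelvu → fulgelvakelv
  rule 5: no change — fulgelvakelv
  ⇒ Vebel fulgelvakelv

fulgelvakelv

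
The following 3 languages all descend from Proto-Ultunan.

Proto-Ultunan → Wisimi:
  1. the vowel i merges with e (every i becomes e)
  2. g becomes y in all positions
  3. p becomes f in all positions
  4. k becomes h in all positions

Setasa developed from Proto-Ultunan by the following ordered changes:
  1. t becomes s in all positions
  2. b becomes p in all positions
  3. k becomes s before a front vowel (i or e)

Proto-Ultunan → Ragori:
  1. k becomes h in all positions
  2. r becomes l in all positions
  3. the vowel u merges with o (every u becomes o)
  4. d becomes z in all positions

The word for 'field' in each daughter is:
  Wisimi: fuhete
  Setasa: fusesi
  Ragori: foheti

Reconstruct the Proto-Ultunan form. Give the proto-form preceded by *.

*fuketi

Position 3: Wisimi has h, Setasa has s, Ragori has h. Taking the neighbouring segments as reconstructed: Wisimi h could go back to *k or *h; Setasa s could go back to *t or *k or *s; Ragori h could go back to *k or *h — the one source consistent with every daughter is *k.
Position 6: Wisimi has e, Setasa has i, Ragori has i. Setasa preserves i here (none of its changes turn any other segment into i), so the proto-segment is *i.
Position 5: Wisimi has t, Setasa has s, Ragori has t. Wisimi preserves t here (none of its changes turn any other segment into t), so the proto-segment is *t.
Continuing position by position gives *fuketi; check it forward:
Wisimi: start from *fuketi.
  rule 1 (vowel merger): fuketi → fukete
  rule 2: no change — fukete
  rule 3: no change — fukete
  rule 4 (unconditioned shift): fukete → fuhete
  ⇒ Wisimi fuhete
Setasa: start from *fuketi.
  rule 1 (unconditioned shift): fuketi → fukesi
  rule 2: no change — fukesi
  rule 3 (palatalisation): fukesi → fusesi
  ⇒ Setasa fusesi
Ragori: start from *fuketi.
  rule 1 (unconditioned shift): fuketi → fuheti
  rule 2: no change — fuheti
  rule 3 (vowel merger): fuheti → foheti
  rule 4: no change — foheti
  ⇒ Ragori foheti
No other proto-form is consistent with every reflex, so the reconstruction is *fuketi.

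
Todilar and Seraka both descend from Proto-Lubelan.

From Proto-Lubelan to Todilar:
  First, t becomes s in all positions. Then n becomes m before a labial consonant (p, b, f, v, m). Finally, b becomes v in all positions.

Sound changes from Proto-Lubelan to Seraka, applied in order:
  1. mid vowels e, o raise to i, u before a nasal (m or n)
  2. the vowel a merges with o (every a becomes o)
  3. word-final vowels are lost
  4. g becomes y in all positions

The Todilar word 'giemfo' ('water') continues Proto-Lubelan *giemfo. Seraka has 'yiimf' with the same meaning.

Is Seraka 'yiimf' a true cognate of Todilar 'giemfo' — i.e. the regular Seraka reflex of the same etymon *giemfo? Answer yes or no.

Derive the expected Seraka reflex of *giemfo:
Seraka: start from *giemfo.
  rule 1 (pre-nasal raising): giemfo → giimfo
  rule 2: no change — giimfo
  rule 3 (apocope): giimfo → giimf
  rule 4 (unconditioned shift): giimf → yiimf
  ⇒ Seraka yiimf
Seraka 'yiimf' matches the regular reflex exactly, so the pair is cognate.

yes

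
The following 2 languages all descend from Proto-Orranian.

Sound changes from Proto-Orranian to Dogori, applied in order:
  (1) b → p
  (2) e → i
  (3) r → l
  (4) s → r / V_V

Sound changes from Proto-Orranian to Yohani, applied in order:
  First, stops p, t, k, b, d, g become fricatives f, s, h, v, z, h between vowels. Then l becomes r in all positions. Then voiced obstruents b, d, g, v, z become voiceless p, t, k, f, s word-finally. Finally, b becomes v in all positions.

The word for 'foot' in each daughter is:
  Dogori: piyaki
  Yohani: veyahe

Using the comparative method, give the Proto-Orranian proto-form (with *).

Position 2: Dogori has i, Yohani has e. Yohani preserves e here (none of its changes turn any other segment into e), so the proto-segment is *e.
Position 5: Dogori has k, Yohani has h. Dogori preserves k here (none of its changes turn any other segment into k), so the proto-segment is *k.
Verify the candidate proto-form against each daughter:
Dogori: start from *beyake.
  rule 1 (unconditioned shift): beyake → peyake
  rule 2 (vowel merger): peyake → piyaki
  rule 3: no change — piyaki
  rule 4: no change — piyaki
  ⇒ Dogori piyaki
Yohani: start from *beyake.
  rule 1 (intervocalic lenition): beyake → beyahe
  rule 2: no change — beyahe
  rule 3: no change — beyahe
  rule 4 (unconditioned shift): beyahe → veyahe
  ⇒ Yohani veyahe
Only *beyake yields all of Dogori piyaki, Yohani veyahe.

*beyake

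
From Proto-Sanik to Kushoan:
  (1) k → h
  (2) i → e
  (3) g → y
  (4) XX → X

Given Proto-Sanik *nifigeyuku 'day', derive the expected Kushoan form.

Kushoan: *nifigeyuku > nifigeyuhu > nefegeyuhu > nefeyeyuhu  (by unconditioned shift, vowel merger, unconditioned shift)

nefeyeyuhu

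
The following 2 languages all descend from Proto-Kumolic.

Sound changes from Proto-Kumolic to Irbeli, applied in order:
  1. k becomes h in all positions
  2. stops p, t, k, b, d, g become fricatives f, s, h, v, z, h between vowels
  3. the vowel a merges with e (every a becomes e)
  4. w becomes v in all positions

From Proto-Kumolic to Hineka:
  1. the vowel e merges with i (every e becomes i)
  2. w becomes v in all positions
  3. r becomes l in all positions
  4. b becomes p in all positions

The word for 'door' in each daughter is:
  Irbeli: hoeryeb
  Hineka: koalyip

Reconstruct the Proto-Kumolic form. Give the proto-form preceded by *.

Position 3: Irbeli has e, Hineka has a. Hineka preserves a here (none of its changes turn any other segment into a), so the proto-segment is *a.
Position 4: Irbeli has r, Hineka has l. Irbeli preserves r here (none of its changes turn any other segment into r), so the proto-segment is *r.
Position 7: Irbeli has b, Hineka has p. Irbeli preserves b here (none of its changes turn any other segment into b), so the proto-segment is *b.
Continuing position by position gives *koaryeb; check it forward:
Irbeli: start from *koaryeb.
  rule 1 (unconditioned shift): koaryeb → hoaryeb
  rule 2: no change — hoaryeb
  rule 3 (vowel merger): hoaryeb → hoeryeb
  rule 4: no change — hoeryeb
  ⇒ Irbeli hoeryeb
Hineka: start from *koaryeb.
  rule 1 (vowel merger): koaryeb → koaryib
  rule 2: no change — koaryib
  rule 3 (unconditioned shift): koaryib → koalyib
  rule 4 (unconditioned shift): koalyib → koalyip
  ⇒ Hineka koalyip
Only *koaryeb yields all of Irbeli hoeryeb, Hineka koalyip.

*koaryeb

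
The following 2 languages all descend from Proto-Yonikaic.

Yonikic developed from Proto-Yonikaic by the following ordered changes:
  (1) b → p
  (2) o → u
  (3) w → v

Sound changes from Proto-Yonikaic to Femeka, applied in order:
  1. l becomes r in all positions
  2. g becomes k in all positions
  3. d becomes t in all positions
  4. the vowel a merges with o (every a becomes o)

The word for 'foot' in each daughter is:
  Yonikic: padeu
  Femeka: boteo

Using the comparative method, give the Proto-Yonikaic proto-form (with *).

Position 2: Yonikic has a, Femeka has o. Yonikic preserves a here (none of its changes turn any other segment into a), so the proto-segment is *a.
Position 3: Yonikic has d, Femeka has t. Yonikic preserves d here (none of its changes turn any other segment into d), so the proto-segment is *d.
Verify the candidate proto-form against each daughter:
Yonikic: start from *badeo.
  rule 1 (unconditioned shift): badeo → padeo
  rule 2 (vowel merger): padeo → padeu
  rule 3: no change — padeu
  ⇒ Yonikic padeu
Femeka: *badeo > bateo > boteo  (by unconditioned shift, vowel merger)
Only *badeo yields all of Yonikic padeu, Femeka boteo.

*badeo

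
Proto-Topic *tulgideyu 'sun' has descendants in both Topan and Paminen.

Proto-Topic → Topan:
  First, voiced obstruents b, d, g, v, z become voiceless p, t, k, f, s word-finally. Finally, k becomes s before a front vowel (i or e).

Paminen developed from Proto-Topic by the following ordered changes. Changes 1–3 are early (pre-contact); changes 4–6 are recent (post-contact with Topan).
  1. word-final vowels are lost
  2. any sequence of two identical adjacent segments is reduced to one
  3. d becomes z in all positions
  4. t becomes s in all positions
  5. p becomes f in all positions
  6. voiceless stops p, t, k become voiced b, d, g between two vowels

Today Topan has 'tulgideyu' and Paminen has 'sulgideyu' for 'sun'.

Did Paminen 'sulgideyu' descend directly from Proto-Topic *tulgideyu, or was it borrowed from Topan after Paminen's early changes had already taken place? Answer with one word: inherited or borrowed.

borrowed

If inherited, *tulgideyu would pass through all of Paminen's changes:
Paminen: *tulgideyu
  tulgideyu → tulgidey   [apocope]
  tulgidey (rule 2 does not apply)
  tulgidey → tulgizey   [unconditioned shift]
  tulgizey → sulgizey   [unconditioned shift]
  sulgizey (rule 5 does not apply)
  sulgizey (rule 6 does not apply)
  giving Paminen sulgizey.
If borrowed from Topan 'tulgideyu' after the early changes, it would undergo only the recent ones:
  rule 4 (unconditioned shift): tulgideyu → sulgideyu
  rule 5 (unconditioned shift): no change (sulgideyu)
  rule 6 (intervocalic voicing): no change (sulgideyu)
  ⇒ as a loan: sulgideyu
Paminen 'sulgideyu' matches the loan outcome 'sulgideyu', not the inherited 'sulgizey' — it skipped the early Paminen changes, so it was borrowed from Topan.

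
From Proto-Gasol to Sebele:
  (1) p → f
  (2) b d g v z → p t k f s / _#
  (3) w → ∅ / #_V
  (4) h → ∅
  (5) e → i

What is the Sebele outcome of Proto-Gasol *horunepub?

orunifup

Sebele: start from *horunepub.
  rule 1 (unconditioned shift): horunepub → horunefub
  rule 2 (final devoicing): horunefub → horunefup
  rule 3: no change — horunefup
  rule 4 (h-loss): horunefup → orunefup
  rule 5 (vowel merger): orunefup → orunifup
  ⇒ Sebele orunifup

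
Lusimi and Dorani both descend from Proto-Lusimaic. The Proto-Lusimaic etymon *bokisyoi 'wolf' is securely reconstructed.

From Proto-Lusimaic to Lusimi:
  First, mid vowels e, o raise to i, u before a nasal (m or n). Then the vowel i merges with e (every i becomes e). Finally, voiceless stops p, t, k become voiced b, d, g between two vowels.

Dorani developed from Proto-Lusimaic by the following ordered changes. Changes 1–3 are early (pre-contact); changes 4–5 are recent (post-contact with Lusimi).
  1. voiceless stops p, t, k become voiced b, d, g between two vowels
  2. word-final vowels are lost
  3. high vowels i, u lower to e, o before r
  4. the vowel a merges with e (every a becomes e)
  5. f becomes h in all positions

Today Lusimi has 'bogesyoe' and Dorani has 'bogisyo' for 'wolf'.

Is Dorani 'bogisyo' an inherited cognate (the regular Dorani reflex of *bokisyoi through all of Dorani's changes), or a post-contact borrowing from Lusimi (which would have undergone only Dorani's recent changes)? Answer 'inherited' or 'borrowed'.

inherited

If inherited, *bokisyoi would pass through all of Dorani's changes:
Dorani: start from *bokisyoi.
  rule 1 (intervocalic voicing): bokisyoi → bogisyoi
  rule 2 (apocope): bogisyoi → bogisyo
  rule 3: no change — bogisyo
  rule 4: no change — bogisyo
  rule 5: no change — bogisyo
  ⇒ Dorani bogisyo
If borrowed from Lusimi 'bogesyoe' after the early changes, it would undergo only the recent ones:
  rule 4 (vowel merger): no change (bogesyoe)
  rule 5 (unconditioned shift): no change (bogesyoe)
  ⇒ as a loan: bogesyoe
Dorani 'bogisyo' matches the inherited outcome exactly, so it is an inherited cognate, not a loan.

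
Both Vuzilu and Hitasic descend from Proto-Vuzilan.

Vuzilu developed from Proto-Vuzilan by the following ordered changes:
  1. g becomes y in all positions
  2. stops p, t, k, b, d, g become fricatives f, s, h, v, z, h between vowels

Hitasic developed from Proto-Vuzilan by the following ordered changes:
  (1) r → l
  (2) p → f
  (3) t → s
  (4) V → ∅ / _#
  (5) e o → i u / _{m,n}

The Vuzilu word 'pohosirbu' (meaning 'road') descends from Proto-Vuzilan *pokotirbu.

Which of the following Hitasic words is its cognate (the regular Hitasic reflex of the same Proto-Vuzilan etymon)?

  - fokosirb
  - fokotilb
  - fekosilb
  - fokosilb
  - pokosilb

fokosilb

Hitasic: start from *pokotirbu.
  rule 1 (unconditioned shift): pokotirbu → pokotilbu
  rule 2 (unconditioned shift): pokotilbu → fokotilbu
  rule 3 (unconditioned shift): fokotilbu → fokosilbu
  rule 4 (apocope): fokosilbu → fokosilb
  rule 5: no change — fokosilb
  ⇒ Hitasic fokosilb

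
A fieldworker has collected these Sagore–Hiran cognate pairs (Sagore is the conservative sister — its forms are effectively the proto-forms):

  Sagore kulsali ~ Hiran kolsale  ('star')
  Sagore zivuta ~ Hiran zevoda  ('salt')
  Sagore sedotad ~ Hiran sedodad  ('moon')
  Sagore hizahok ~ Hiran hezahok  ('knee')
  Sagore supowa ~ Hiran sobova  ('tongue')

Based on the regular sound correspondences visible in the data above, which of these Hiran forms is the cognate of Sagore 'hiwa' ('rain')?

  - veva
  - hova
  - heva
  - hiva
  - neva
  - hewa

hizahok ~ hezahok — Sagore i corresponds to Hiran e after a consonant, before a consonant other than r, m, n, p, b, f, v.
supowa ~ sobova — Sagore w corresponds to Hiran v between vowels (before a back vowel).
Applying these to Sagore 'hiwa':
  hiwa → hewa   (i→e after a consonant, before a consonant other than r, m, n, p, b, f, v)
  hewa → heva   (w→v between vowels (before a back vowel))
So the Hiran cognate is 'heva'.

heva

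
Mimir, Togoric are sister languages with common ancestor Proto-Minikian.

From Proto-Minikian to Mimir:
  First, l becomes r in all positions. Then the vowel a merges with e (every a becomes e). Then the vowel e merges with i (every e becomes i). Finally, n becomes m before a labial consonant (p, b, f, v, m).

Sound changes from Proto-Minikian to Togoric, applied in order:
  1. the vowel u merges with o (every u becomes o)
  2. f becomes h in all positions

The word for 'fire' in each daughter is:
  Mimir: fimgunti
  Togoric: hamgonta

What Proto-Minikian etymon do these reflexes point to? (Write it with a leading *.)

Position 2: Mimir has i, Togoric has a. Togoric preserves a here (none of its changes turn any other segment into a), so the proto-segment is *a.
Position 5: Mimir has u, Togoric has o. Mimir preserves u here (none of its changes turn any other segment into u), so the proto-segment is *u.
Position 1: Mimir has f, Togoric has h. Mimir preserves f here (none of its changes turn any other segment into f), so the proto-segment is *f.
This points to *famgunta. Verify forward in each daughter:
Mimir: *famgunta
  famgunta (rule 1 does not apply)
  famgunta → femgunte   [vowel merger]
  femgunte → fimgunti   [vowel merger]
  fimgunti (rule 4 does not apply)
  giving Mimir fimgunti.
Togoric: *famgunta > famgonta > hamgonta  (by vowel merger, unconditioned shift)
No other proto-form is consistent with every reflex, so the reconstruction is *famgunta.

*famgunta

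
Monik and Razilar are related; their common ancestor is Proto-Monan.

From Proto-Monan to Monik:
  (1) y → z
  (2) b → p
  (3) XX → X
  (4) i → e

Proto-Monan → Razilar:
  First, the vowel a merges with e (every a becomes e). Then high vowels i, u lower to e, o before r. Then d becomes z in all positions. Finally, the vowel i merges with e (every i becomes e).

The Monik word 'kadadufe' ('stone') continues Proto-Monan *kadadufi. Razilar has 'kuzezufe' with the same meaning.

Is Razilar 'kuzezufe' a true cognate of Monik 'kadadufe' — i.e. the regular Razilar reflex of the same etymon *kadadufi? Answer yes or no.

Derive the expected Razilar reflex of *kadadufi:
Razilar: *kadadufi > kededufi > kezezufi > kezezufe  (by vowel merger, unconditioned shift, vowel merger)
The regular Razilar reflex would be 'kezezufe', but the attested form is 'kuzezufe'. The correspondence is irregular, so they are not cognates (the Razilar form has a different source).

no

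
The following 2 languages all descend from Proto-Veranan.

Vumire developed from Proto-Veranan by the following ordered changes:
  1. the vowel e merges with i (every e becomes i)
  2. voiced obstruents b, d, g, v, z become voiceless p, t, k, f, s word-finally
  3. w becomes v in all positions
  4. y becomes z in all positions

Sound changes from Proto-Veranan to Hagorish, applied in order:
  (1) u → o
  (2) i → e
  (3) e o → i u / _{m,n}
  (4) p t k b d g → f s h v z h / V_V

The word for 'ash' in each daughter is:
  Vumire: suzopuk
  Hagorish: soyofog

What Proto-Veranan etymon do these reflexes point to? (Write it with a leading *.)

*suyopug

Position 5: Vumire has p, Hagorish has f. Taking the neighbouring segments as reconstructed: Vumire p can only go back to *p; Hagorish f could go back to *p or *f — the one source consistent with every daughter is *p.
Position 2: Vumire has u, Hagorish has o. Vumire preserves u here (none of its changes turn any other segment into u), so the proto-segment is *u.
Position 3: Vumire has z, Hagorish has y. Hagorish preserves y here (none of its changes turn any other segment into y), so the proto-segment is *y.
This points to *suyopug. Verify forward in each daughter:
Vumire: *suyopug
  suyopug (rule 1 does not apply)
  suyopug → suyopuk   [final devoicing]
  suyopuk (rule 3 does not apply)
  suyopuk → suzopuk   [unconditioned shift]
  giving Vumire suzopuk.
Hagorish: *suyopug > soyopog > soyofog  (by vowel merger, intervocalic lenition)
Only *suyopug yields all of Vumire suzopuk, Hagorish soyofog.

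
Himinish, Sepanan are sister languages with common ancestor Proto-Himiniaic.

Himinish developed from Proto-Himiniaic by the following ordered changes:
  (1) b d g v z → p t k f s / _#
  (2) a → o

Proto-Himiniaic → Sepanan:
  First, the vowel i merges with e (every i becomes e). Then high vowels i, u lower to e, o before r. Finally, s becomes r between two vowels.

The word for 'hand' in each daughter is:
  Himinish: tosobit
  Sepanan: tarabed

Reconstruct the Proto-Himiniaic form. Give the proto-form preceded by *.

*tasabid

Position 4: Himinish has o, Sepanan has a. Sepanan preserves a here (none of its changes turn any other segment into a), so the proto-segment is *a.
Position 6: Himinish has i, Sepanan has e. Himinish preserves i here (none of its changes turn any other segment into i), so the proto-segment is *i.
This points to *tasabid. Verify forward in each daughter:
Himinish: *tasabid
  tasabid → tasabit   [final devoicing]
  tasabit → tosobit   [vowel merger]
  giving Himinish tosobit.
Sepanan: start from *tasabid.
  rule 1 (vowel merger): tasabid → tasabed
  rule 2: no change — tasabed
  rule 3 (rhotacism): tasabed → tarabed
  ⇒ Sepanan tarabed
No other proto-form is consistent with every reflex, so the reconstruction is *tasabid.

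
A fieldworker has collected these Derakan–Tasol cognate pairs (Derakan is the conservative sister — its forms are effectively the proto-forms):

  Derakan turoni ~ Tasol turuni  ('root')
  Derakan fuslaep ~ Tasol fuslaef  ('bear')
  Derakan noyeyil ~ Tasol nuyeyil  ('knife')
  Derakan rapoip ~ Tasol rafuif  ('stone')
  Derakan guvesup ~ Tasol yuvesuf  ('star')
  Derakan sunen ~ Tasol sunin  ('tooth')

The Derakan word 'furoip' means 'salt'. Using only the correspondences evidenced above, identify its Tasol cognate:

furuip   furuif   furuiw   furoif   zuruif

furuif

rapoip ~ rafuif — Derakan o corresponds to Tasol u after a consonant, before a front vowel.
fuslaep ~ fuslaef, rapoip ~ rafuif — Derakan p corresponds to Tasol f word-finally.
Applying these to Derakan 'furoip':
  furoip → furuip   (o→u after a consonant, before a front vowel)
  furuip → furuif   (p→f word-finally)
So the Tasol cognate is 'furuif'.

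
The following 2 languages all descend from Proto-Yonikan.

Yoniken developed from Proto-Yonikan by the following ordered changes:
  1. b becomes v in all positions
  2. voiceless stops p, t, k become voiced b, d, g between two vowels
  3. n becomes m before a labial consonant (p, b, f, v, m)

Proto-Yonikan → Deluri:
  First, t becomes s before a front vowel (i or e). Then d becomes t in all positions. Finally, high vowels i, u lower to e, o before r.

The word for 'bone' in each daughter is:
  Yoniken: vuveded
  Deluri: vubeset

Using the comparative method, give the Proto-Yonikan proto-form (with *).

*vubeted

Position 3: Yoniken has v, Deluri has b. Deluri preserves b here (none of its changes turn any other segment into b), so the proto-segment is *b.
Position 5: Yoniken has d, Deluri has s. Taking the neighbouring segments as reconstructed: Yoniken d could go back to *t or *d; Deluri s could go back to *t or *s — the one source consistent with every daughter is *t.
Position 7: Yoniken has d, Deluri has t. Taking the neighbouring segments as reconstructed: Yoniken d can only go back to *d; Deluri t could go back to *t or *d — the one source consistent with every daughter is *d.
The remaining positions agree across the daughters. Check the candidate against every language:
Yoniken: start from *vubeted.
  rule 1 (unconditioned shift): vubeted → vuveted
  rule 2 (intervocalic voicing): vuveted → vuveded
  rule 3: no change — vuveded
  ⇒ Yoniken vuveded
Deluri: *vubeted > vubesed > vubeset  (by palatalisation, unconditioned shift)
Only *vubeted yields all of Yoniken vuveded, Deluri vubeset.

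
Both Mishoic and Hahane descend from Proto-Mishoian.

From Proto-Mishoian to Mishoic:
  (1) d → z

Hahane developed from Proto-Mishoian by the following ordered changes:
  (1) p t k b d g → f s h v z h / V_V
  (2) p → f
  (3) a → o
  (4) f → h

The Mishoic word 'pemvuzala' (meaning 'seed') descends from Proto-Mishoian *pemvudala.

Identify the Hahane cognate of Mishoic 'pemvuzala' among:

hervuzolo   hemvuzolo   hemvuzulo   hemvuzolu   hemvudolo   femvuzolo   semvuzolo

Hahane: start from *pemvudala.
  rule 1 (intervocalic lenition): pemvudala → pemvuzala
  rule 2 (unconditioned shift): pemvuzala → femvuzala
  rule 3 (vowel merger): femvuzala → femvuzolo
  rule 4 (unconditioned shift): femvuzolo → hemvuzolo
  ⇒ Hahane hemvuzolo

hemvuzolo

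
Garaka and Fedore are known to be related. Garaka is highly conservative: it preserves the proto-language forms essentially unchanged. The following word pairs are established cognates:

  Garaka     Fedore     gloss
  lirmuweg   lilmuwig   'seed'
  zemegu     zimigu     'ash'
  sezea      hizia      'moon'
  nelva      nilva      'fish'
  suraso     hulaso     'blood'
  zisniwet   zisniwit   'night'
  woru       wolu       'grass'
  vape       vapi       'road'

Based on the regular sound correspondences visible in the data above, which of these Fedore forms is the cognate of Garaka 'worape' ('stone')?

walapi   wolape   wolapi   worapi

suraso ~ hulaso — Garaka r corresponds to Fedore l between vowels (before a back vowel).
vape ~ vapi — Garaka e corresponds to Fedore i word-finally.
Applying these to Garaka 'worape':
  worape → wolape   (r→l between vowels (before a back vowel))
  wolape → wolapi   (e→i word-finally)
So the Fedore cognate is 'wolapi'.

wolapi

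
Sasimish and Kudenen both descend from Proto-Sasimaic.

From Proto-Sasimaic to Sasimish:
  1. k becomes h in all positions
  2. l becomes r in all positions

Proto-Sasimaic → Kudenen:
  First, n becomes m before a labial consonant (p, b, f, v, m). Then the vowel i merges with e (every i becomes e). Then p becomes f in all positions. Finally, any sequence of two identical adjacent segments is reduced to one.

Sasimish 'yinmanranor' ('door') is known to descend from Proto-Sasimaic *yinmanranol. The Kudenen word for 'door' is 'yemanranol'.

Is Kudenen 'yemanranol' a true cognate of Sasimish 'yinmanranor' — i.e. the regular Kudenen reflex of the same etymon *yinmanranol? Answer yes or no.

yes

Derive the expected Kudenen reflex of *yinmanranol:
Kudenen: *yinmanranol
  yinmanranol → yimmanranol   [nasal place assimilation]
  yimmanranol → yemmanranol   [vowel merger]
  yemmanranol (rule 3 does not apply)
  yemmanranol → yemanranol   [degemination]
  giving Kudenen yemanranol.
Kudenen 'yemanranol' matches the regular reflex exactly, so the pair is cognate.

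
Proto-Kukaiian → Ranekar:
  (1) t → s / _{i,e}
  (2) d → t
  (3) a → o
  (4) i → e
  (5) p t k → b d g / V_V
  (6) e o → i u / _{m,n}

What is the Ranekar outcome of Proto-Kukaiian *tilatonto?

Ranekar: *tilatonto
  tilatonto → silatonto   [palatalisation]
  silatonto (rule 2 does not apply)
  silatonto → silotonto   [vowel merger]
  silotonto → selotonto   [vowel merger]
  selotonto → selodonto   [intervocalic voicing]
  selodonto → selodunto   [pre-nasal raising]
  giving Ranekar selodunto.

selodunto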